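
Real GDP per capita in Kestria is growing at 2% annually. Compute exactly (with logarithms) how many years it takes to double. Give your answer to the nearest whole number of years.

35 years

t = ln(2) / ln(1 + 0.02) = 0.6931 / 0.019803 ≈ 35.00.
≈ 35 years.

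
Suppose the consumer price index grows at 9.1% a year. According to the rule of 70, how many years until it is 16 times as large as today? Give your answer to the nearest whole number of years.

≈ 31 years

Doubling time ≈ 70/9.1 = 7.69 years.
Getting to 16× needs 4 doublings: 4 × 7.69 ≈ 31 years.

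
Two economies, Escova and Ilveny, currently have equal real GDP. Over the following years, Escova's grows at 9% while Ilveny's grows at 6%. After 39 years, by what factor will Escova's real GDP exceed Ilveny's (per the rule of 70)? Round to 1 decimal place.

Only the 3-point difference matters.
70/3 ≈ 23.33 years per doubling of the ratio; 39 years gives 1.67 doublings, so ≈ 3.2×.

3.2 times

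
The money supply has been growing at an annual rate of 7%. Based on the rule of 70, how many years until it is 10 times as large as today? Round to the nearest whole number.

about 33 years

One doubling takes 70/7 = 10.00 years.
10× is log₂ 10 ≈ 3.32 doublings, so ≈ 3.32 × 10.00 = 33 years.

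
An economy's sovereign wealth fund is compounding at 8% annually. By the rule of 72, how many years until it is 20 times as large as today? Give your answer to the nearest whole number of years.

approximately 39 years

Doubling time ≈ 72/8 = 9.00 years.
20× is log₂ 20 ≈ 4.32 doublings, so ≈ 4.32 × 9.00 = 39 years.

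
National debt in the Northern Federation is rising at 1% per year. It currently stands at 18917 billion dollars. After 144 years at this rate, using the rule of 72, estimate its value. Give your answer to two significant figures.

roughly 76000 billion dollars

Doubling time ≈ 72/1 = 72.00 years.
144 years is 144/72.00 ≈ 2.00 doublings, a factor of 2^2.00 ≈ 4.00.
18917 × 4.00 ≈ 76000 billion dollars.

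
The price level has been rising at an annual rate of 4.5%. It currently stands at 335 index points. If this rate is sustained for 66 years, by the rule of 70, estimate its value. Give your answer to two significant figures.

roughly 6300 index points

Doubling time ≈ 70/4.5 = 15.56 years.
66 years is 66/15.56 ≈ 4.24 doublings, a factor of 2^4.24 ≈ 18.90.
335 × 18.90 ≈ 6300 index points.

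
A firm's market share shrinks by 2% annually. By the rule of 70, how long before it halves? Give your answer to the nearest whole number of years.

Falling at 2%, it halves about every 70/2 = 35.00 years.

roughly 35 years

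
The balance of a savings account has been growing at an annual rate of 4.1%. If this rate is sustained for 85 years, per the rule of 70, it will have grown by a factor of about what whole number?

At 4.1% one doubling takes ≈ 17.07 years; 85 years is 5 of them, so ×32.

32 times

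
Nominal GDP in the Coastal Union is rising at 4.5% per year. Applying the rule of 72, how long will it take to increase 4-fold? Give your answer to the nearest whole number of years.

One doubling takes 72/4.5 = 16.00 years.
4 = 2^2, so 2 doublings → 32 years.

roughly 32 years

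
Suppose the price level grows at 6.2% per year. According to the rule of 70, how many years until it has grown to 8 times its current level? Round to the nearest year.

One doubling takes 70/6.2 = 11.29 years.
8× is 3 doublings, so 3 × 11.29 ≈ 34 years.

about 34 years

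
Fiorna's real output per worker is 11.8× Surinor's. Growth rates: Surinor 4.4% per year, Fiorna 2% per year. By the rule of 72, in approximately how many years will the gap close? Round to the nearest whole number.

What matters is the difference: 2.4 pp.
Rule of 72 on the gap: the ratio halves every 72/2.4 ≈ 30.00 years.
An 11.8× gap takes log₂(11.8) ≈ 3.56 halvings to close: 3.56 × 30.00 ≈ 107 years.

approximately 107 years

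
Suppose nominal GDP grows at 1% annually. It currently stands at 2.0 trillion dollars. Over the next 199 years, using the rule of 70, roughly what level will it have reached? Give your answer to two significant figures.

about 14 trillion dollars

Doubling time ≈ 70/1 = 70.00 years.
199 years is 199/70.00 ≈ 2.84 doublings, a factor of 2^2.84 ≈ 7.16.
2.0 × 7.16 ≈ 14 trillion dollars.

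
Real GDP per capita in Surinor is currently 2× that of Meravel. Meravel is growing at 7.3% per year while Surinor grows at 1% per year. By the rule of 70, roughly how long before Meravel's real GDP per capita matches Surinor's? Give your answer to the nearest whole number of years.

about 11 years

Meravel gains on Surinor at 7.3% − 1% = 6.3 points a year.
At that relative rate the gap halves every 70/6.3 ≈ 11.11 years.
A 2× gap closes after 1 halving: 1 × 11.11 ≈ 11 years.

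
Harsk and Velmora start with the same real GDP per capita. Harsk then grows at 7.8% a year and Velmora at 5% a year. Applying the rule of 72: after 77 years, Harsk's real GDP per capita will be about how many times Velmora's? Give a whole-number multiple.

Harsk pulls ahead at 2.8 pp per year, so the ratio doubles every 72/2.8 ≈ 25.71 years.
In 77 years that's 2.99 doublings: 2^2.99 ≈ 8.

≈ 8 times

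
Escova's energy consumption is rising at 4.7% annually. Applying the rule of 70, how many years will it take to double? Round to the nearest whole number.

Doubling time ≈ 70 / 4.7 = 14.89 years.

roughly 15 years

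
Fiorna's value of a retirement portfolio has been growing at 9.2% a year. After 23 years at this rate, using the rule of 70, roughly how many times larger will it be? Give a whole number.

70/9.2 ≈ 7.61 years per doubling.
23 years fits 3 doublings: 2^3 = 8.

around 8 times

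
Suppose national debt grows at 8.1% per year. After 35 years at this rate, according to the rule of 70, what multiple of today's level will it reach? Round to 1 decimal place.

Doubling time ≈ 70/8.1 = 8.64 years.
35 years / 8.64 ≈ 4.05 doublings → factor 2^4.05 ≈ 16.6.

about 16.6 times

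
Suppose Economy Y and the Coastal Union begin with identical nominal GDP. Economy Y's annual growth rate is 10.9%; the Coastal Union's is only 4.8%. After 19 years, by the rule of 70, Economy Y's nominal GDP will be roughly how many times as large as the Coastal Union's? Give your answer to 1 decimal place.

3.2 times

Only the 6.1-point difference matters.
70/6.1 ≈ 11.48 years per doubling of the ratio; 19 years gives 1.66 doublings, so ≈ 3.2×.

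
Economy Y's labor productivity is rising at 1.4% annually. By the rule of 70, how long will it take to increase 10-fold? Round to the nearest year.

Doubling time ≈ 70/1.4 = 50.00 years.
10× is log₂ 10 ≈ 3.32 doublings, so ≈ 3.32 × 50.00 = 166 years.

approximately 166 years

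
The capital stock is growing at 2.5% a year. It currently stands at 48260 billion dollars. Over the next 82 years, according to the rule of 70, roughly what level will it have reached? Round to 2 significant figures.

It doubles every 70/2.5 ≈ 28.00 years, so 82 years is 2.93 doublings.
2^2.93 ≈ 7.62; 48260 × 7.62 ≈ 370000 billion dollars.

about 370000 billion dollars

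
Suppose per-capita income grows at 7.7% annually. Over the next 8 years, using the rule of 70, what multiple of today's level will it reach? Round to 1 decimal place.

Doubles every ≈ 9.09 years (70/7.7).
8 years is 0.88 doublings; 2^0.88 ≈ 1.8×.

≈ 1.8 times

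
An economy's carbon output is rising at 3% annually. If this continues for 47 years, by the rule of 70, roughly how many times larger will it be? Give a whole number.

approximately 4 times

At 3% one doubling takes ≈ 23.33 years; 47 years is 2 of them, so ×4.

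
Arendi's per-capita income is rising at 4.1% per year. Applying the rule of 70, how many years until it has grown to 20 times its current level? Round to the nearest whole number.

Doubling time ≈ 70/4.1 = 17.07 years.
20× is log₂ 20 ≈ 4.32 doublings, so ≈ 4.32 × 17.07 = 74 years.

roughly 74 years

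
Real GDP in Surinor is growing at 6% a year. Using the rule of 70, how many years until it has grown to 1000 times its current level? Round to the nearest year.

116 years

One doubling takes 70/6 = 11.67 years.
Reaching 1000× takes log₂(1000) ≈ 9.97 doublings.
9.97 × 11.67 ≈ 116 years.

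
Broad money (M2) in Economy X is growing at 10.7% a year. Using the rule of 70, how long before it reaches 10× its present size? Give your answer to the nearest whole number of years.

approximately 22 years

Doubling time ≈ 70/10.7 = 6.54 years.
Reaching 10× takes log₂(10) ≈ 3.32 doublings.
3.32 × 6.54 ≈ 22 years.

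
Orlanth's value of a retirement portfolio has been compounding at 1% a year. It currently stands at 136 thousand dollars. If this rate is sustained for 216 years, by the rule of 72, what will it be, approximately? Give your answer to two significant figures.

1100 thousand dollars

Doubling time ≈ 72/1 = 72.00 years.
216 years is 216/72.00 ≈ 3.00 doublings, a factor of 2^3.00 ≈ 8.00.
136 × 8.00 ≈ 1100 thousand dollars.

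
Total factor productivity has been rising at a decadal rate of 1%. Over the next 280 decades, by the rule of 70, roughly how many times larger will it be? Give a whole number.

At 1% one doubling takes ≈ 70.00 decades; 280 decades is 4 of them, so ×16.

around 16 times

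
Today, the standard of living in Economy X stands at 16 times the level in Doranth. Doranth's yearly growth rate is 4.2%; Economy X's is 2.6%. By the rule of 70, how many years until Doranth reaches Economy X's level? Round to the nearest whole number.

What matters is the difference: 1.6 pp.
Rule of 70 on the gap: the ratio halves every 70/1.6 ≈ 43.75 years.
A 16 times gap closes after 4 halvings: 4 × 43.75 ≈ 175 years.

≈ 175 years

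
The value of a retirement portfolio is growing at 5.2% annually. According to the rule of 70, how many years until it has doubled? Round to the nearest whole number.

70/5.2 ≈ 13.46, so it doubles roughly every 13 years.

≈ 13 years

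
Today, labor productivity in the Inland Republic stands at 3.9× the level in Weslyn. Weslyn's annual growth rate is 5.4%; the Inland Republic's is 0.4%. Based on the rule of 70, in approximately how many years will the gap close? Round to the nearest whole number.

approximately 27 years

The growth-rate gap is 5.4% − 0.4% = 5 percentage points.
So the ratio between them halves every 70/5 ≈ 14.00 years.
A 3.9× gap takes log₂(3.9) ≈ 1.96 halvings to close: 1.96 × 14.00 ≈ 27 years.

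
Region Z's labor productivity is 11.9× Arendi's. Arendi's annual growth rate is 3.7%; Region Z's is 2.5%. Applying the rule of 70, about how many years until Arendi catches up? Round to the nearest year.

about 208 years

Arendi gains on Region Z at 3.7% − 2.5% = 1.2 points a year.
At that relative rate the gap halves every 70/1.2 ≈ 58.33 years.
An 11.9× gap takes log₂(11.9) ≈ 3.57 halvings to close: 3.57 × 58.33 ≈ 208 years.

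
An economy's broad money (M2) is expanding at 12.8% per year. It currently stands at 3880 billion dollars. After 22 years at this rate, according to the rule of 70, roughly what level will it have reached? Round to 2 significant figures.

about 63000 billion dollars

It doubles every 70/12.8 ≈ 5.47 years, so 22 years is 4.02 doublings.
2^4.02 ≈ 16.22; 3880 × 16.22 ≈ 63000 billion dollars.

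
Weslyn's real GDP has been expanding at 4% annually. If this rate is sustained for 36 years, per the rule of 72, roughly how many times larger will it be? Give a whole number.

roughly 4 times

Doubling time ≈ 72/4 = 18.00 years.
36/18.00 ≈ 2 doublings, so about 2^2 = 4×.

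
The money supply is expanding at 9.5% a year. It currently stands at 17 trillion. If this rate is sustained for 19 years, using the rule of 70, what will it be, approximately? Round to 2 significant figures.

100 trillion

Doubling time ≈ 70/9.5 = 7.37 years.
19 years is 19/7.37 ≈ 2.58 doublings, a factor of 2^2.58 ≈ 5.98.
17 × 5.98 ≈ 100 trillion.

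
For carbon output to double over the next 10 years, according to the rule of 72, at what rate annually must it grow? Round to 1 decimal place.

approximately 7.2%

72 / 10 ≈ 7.20, so about 7.2% annually.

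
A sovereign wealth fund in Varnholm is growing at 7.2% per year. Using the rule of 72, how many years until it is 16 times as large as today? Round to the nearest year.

about 40 years

One doubling takes 72/7.2 = 10.00 years.
16 = 2^4, so 4 doublings → 40 years.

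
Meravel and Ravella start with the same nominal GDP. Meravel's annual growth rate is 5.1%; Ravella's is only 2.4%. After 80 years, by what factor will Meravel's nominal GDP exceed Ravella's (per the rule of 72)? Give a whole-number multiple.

Only the 2.7-point difference matters.
72/2.7 ≈ 26.67 years per doubling of the ratio; 80 years gives 3.00 doublings, so ≈ 8×.

around 8 times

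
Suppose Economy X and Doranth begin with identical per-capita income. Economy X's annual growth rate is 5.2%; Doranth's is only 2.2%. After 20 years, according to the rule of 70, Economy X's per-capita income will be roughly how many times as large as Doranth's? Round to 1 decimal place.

1.8 times

Rate gap = 5.2% − 2.2% = 3 points.
The ratio doubles every 70/3 ≈ 23.33 years.
20/23.33 ≈ 0.86 doublings → ratio ≈ 2^0.86 ≈ 1.8.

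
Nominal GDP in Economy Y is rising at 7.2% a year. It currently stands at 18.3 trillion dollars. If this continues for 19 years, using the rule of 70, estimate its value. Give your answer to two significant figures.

roughly 71 trillion dollars

It doubles every 70/7.2 ≈ 9.72 years, so 19 years is 1.95 doublings.
2^1.95 ≈ 3.86; 18.3 × 3.86 ≈ 71 trillion dollars.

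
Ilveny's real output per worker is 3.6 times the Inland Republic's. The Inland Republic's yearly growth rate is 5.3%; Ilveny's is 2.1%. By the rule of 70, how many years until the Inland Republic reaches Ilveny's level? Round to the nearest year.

the Inland Republic gains on Ilveny at 5.3% − 2.1% = 3.2 points a year.
At that relative rate the gap halves every 70/3.2 ≈ 21.88 years.
A 3.6 times gap takes log₂(3.6) ≈ 1.85 halvings to close: 1.85 × 21.88 ≈ 40 years.

approximately 40 years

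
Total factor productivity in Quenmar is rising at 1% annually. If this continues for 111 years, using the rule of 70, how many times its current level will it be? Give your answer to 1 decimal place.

about 3.0 times

Doubling time ≈ 70/1 = 70.00 years.
111 years / 70.00 ≈ 1.59 doublings → factor 2^1.59 ≈ 3.0.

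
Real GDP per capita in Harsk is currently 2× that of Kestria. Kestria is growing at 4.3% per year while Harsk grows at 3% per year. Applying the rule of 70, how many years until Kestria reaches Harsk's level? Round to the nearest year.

What matters is the difference: 1.3 pp.
Rule of 70 on the gap: the ratio halves every 70/1.3 ≈ 53.85 years.
A 2× gap closes after 1 halving: 1 × 53.85 ≈ 54 years.

≈ 54 years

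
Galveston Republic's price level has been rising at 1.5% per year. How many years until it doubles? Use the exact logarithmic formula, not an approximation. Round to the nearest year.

t = ln(2) / ln(1 + 0.015) = 0.6931 / 0.014889 ≈ 46.55.
≈ 47 years.

47 years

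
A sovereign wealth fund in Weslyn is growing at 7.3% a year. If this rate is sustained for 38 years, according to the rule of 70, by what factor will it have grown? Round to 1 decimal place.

around 15.6 times

Doubling time ≈ 70/7.3 = 9.59 years.
38 years / 9.59 ≈ 3.96 doublings → factor 2^3.96 ≈ 15.6.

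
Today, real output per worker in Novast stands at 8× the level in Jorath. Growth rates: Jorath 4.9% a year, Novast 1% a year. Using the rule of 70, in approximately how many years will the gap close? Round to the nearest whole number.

The growth-rate gap is 4.9% − 1% = 3.9 percentage points.
So the ratio between them halves every 70/3.9 ≈ 17.95 years.
An 8× gap closes after 3 halvings: 3 × 17.95 ≈ 54 years.

approximately 54 years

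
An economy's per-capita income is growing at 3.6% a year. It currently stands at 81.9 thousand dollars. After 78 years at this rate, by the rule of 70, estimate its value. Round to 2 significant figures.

Doubling time ≈ 70/3.6 = 19.44 years.
78 years is 78/19.44 ≈ 4.01 doublings, a factor of 2^4.01 ≈ 16.11.
81.9 × 16.11 ≈ 1300 thousand dollars.

roughly 1300 thousand dollars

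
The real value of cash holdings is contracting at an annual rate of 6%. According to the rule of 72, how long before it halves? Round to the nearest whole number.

about 12 years

Falling at 6%, it halves about every 72/6 = 12.00 years.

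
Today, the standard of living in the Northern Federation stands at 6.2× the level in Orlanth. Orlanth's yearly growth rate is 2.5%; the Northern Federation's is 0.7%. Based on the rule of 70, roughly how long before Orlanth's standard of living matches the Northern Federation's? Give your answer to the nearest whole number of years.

≈ 102 years

What matters is the difference: 1.8 pp.
Rule of 70 on the gap: the ratio halves every 70/1.8 ≈ 38.89 years.
A 6.2× gap takes log₂(6.2) ≈ 2.63 halvings to close: 2.63 × 38.89 ≈ 102 years.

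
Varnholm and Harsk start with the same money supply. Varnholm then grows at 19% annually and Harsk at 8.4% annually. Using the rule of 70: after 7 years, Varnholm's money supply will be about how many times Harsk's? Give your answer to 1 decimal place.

Only the 10.6-point difference matters.
70/10.6 ≈ 6.60 years per doubling of the ratio; 7 years gives 1.06 doublings, so ≈ 2.1×.

about 2.1 times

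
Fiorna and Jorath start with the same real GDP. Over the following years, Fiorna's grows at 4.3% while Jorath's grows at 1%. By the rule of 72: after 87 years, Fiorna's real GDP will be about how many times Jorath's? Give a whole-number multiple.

Fiorna pulls ahead at 3.3 pp per year, so the ratio doubles every 72/3.3 ≈ 21.82 years.
In 87 years that's 3.99 doublings: 2^3.99 ≈ 16.

around 16 times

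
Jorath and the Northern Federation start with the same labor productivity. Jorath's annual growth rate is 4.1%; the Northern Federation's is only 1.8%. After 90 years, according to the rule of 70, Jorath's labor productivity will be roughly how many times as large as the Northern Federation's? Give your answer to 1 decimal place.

Only the 2.3-point difference matters.
70/2.3 ≈ 30.43 years per doubling of the ratio; 90 years gives 2.96 doublings, so ≈ 7.8×.

around 7.8 times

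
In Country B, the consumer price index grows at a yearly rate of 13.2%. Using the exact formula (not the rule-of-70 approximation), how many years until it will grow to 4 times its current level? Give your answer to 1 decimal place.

11.2 years

t = ln(4) / ln(1 + 0.132) = 1.3863 / 0.123986 ≈ 11.18.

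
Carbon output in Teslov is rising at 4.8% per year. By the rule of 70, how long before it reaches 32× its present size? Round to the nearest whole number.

≈ 73 years

One doubling takes 70/4.8 = 14.58 years.
Getting to 32× needs 5 doublings: 5 × 14.58 ≈ 73 years.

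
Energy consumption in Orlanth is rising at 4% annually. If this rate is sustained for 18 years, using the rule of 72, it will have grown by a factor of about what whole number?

72/4 ≈ 18.00 years per doubling.
18 years fits 1 doubling: 2^1 = 2.

around 2 times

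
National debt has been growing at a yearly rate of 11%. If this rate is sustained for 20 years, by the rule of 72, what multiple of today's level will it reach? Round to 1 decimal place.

Doubles every ≈ 6.55 years (72/11).
20 years is 3.05 doublings; 2^3.05 ≈ 8.3×.

8.3 times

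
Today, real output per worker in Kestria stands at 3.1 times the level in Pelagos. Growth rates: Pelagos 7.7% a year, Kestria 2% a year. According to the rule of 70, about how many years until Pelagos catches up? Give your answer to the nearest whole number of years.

approximately 20 years

Pelagos gains on Kestria at 7.7% − 2% = 5.7 points a year.
At that relative rate the gap halves every 70/5.7 ≈ 12.28 years.
A 3.1 times gap takes log₂(3.1) ≈ 1.63 halvings to close: 1.63 × 12.28 ≈ 20 years.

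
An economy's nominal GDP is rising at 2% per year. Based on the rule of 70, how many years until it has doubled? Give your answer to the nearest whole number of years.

At 2%, doubling takes about 70/2 = 35.00 years.

approximately 35 years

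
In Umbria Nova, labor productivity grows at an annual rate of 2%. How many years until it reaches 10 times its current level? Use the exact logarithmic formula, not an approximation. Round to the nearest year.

116 years

t = ln(10) / ln(1 + 0.02) = 2.3026 / 0.019803 ≈ 116.28.
≈ 116 years.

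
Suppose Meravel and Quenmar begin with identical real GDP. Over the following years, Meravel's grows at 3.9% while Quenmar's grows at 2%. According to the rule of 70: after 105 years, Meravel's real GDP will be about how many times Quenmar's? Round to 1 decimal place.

approximately 7.2 times

Rate gap = 3.9% − 2% = 1.9 points.
The ratio doubles every 70/1.9 ≈ 36.84 years.
105/36.84 ≈ 2.85 doublings → ratio ≈ 2^2.85 ≈ 7.2.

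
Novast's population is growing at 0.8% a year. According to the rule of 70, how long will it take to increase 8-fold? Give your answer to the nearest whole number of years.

One doubling takes 70/0.8 = 87.50 years.
Getting to 8× needs 3 doublings: 3 × 87.50 ≈ 263 years.

263 years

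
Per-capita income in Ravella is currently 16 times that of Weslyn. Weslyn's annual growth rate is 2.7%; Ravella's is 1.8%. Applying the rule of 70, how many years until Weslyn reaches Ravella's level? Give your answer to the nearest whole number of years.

about 311 years

Weslyn gains on Ravella at 2.7% − 1.8% = 0.9 points a year.
At that relative rate the gap halves every 70/0.9 ≈ 77.78 years.
A 16 times gap closes after 4 halvings: 4 × 77.78 ≈ 311 years.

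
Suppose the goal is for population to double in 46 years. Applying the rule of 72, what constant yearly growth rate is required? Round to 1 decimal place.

72 / 46 ≈ 1.57, so about 1.6% per year.

approximately 1.6%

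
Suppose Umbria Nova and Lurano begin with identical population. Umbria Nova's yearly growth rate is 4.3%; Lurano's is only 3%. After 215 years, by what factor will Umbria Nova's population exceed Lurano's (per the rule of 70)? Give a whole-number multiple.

Rate gap = 4.3% − 3% = 1.3 points.
The ratio doubles every 70/1.3 ≈ 53.85 years.
215/53.85 ≈ 3.99 doublings → ratio ≈ 2^3.99 ≈ 16.

≈ 16 times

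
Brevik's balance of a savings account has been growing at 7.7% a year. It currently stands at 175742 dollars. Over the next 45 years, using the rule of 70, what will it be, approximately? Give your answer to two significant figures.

It doubles every 70/7.7 ≈ 9.09 years, so 45 years is 4.95 doublings.
2^4.95 ≈ 30.91; 175742 × 30.91 ≈ 5400000 dollars.

roughly 5400000 dollars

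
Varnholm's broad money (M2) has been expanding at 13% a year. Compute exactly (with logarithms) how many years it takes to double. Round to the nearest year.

6 years

t = ln(2) / ln(1 + 0.13) = 0.6931 / 0.122218 ≈ 5.67.
≈ 6 years.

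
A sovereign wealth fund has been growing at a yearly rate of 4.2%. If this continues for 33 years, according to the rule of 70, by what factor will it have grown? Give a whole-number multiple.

Doubling time ≈ 70/4.2 = 16.67 years.
33/16.67 ≈ 2 doublings, so about 2^2 = 4×.

roughly 4 times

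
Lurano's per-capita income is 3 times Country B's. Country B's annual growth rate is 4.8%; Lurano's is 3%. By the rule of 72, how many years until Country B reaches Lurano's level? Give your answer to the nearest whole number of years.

Country B gains on Lurano at 4.8% − 3% = 1.8 points a year.
At that relative rate the gap halves every 72/1.8 ≈ 40.00 years.
A 3 times gap takes log₂(3) ≈ 1.58 halvings to close: 1.58 × 40.00 ≈ 63 years.

approximately 63 years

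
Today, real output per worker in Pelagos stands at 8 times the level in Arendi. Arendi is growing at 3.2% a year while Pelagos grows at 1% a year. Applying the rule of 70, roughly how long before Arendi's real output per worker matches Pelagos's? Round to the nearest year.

roughly 95 years

Arendi gains on Pelagos at 3.2% − 1% = 2.2 points a year.
At that relative rate the gap halves every 70/2.2 ≈ 31.82 years.
An 8 times gap closes after 3 halvings: 3 × 31.82 ≈ 95 years.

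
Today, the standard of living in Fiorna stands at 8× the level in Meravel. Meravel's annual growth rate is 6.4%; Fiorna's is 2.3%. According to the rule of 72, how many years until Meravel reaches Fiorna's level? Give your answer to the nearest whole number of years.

The growth-rate gap is 6.4% − 2.3% = 4.1 percentage points.
So the ratio between them halves every 72/4.1 ≈ 17.56 years.
An 8× gap closes after 3 halvings: 3 × 17.56 ≈ 53 years.

about 53 years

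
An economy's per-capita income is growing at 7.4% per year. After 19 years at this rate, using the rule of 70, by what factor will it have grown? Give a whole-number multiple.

about 4 times

70/7.4 ≈ 9.46 years per doubling.
19 years fits 2 doublings: 2^2 = 4.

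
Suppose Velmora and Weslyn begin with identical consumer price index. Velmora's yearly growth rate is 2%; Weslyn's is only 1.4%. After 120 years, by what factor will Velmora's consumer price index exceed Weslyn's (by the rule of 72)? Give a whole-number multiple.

about 2 times

Rate gap = 2% − 1.4% = 0.6 points.
The ratio doubles every 72/0.6 ≈ 120.00 years.
120/120.00 ≈ 1.00 doublings → ratio ≈ 2^1.00 ≈ 2.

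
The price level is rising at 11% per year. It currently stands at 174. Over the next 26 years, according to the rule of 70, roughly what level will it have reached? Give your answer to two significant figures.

around 3000

Doubling time ≈ 70/11 = 6.36 years.
26 years is 26/6.36 ≈ 4.09 doublings, a factor of 2^4.09 ≈ 17.03.
174 × 17.03 ≈ 3000.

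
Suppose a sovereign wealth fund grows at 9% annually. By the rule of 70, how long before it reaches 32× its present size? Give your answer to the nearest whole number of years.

Doubling time ≈ 70/9 = 7.78 years.
32 = 2^5, so 5 doublings → 39 years.

around 39 years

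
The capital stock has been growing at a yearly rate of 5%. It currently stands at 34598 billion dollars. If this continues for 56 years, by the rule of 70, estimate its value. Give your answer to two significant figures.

≈ 550000 billion dollars

Doubling time ≈ 70/5 = 14.00 years.
56 years is 56/14.00 ≈ 4.00 doublings, a factor of 2^4.00 ≈ 16.00.
34598 × 16.00 ≈ 550000 billion dollars.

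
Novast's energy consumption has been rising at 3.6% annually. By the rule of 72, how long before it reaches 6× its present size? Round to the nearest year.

around 52 years

One doubling takes 72/3.6 = 20.00 years.
Reaching 6× takes log₂(6) ≈ 2.58 doublings.
2.58 × 20.00 ≈ 52 years.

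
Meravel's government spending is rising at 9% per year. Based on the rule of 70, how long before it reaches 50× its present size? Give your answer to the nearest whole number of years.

Doubling time ≈ 70/9 = 7.78 years.
50× is log₂ 50 ≈ 5.64 doublings, so ≈ 5.64 × 7.78 = 44 years.

44 years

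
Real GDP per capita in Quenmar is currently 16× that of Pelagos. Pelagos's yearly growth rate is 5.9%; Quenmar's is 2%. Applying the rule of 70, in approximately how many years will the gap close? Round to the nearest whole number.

about 72 years

What matters is the difference: 3.9 pp.
Rule of 70 on the gap: the ratio halves every 70/3.9 ≈ 17.95 years.
A 16× gap closes after 4 halvings: 4 × 17.95 ≈ 72 years.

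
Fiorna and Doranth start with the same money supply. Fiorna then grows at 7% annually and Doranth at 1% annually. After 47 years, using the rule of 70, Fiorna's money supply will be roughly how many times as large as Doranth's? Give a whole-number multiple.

about 16 times

Rate gap = 7% − 1% = 6 points.
The ratio doubles every 70/6 ≈ 11.67 years.
47/11.67 ≈ 4.03 doublings → ratio ≈ 2^4.03 ≈ 16.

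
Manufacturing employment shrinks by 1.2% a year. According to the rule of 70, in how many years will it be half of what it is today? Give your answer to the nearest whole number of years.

58 years

The rule works in reverse for decay: 70/1.2 ≈ 58.33 years to halve.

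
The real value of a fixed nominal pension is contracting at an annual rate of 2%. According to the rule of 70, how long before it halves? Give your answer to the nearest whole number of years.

around 35 years

Falling at 2%, it halves about every 70/2 = 35.00 years.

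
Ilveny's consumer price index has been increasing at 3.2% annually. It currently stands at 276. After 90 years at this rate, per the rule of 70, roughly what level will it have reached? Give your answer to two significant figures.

approximately 4800

It doubles every 70/3.2 ≈ 21.88 years, so 90 years is 4.11 doublings.
2^4.11 ≈ 17.27; 276 × 17.27 ≈ 4800.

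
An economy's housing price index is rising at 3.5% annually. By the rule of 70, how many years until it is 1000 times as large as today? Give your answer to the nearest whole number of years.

about 199 years

One doubling takes 70/3.5 = 20.00 years.
1000× is log₂ 1000 ≈ 9.97 doublings, so ≈ 9.97 × 20.00 = 199 years.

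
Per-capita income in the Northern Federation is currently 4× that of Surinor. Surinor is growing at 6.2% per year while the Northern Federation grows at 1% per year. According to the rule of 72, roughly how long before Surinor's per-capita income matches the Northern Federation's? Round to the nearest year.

about 28 years

What matters is the difference: 5.2 pp.
Rule of 72 on the gap: the ratio halves every 72/5.2 ≈ 13.85 years.
A 4× gap closes after 2 halvings: 2 × 13.85 ≈ 28 years.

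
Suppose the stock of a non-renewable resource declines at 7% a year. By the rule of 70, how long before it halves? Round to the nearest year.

Halving time ≈ 70 / 7 = 10.00 → 10 years.

around 10 years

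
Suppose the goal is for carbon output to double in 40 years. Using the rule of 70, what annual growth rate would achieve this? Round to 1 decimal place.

70 / 40 ≈ 1.75, so about 1.8% a year.

roughly 1.8%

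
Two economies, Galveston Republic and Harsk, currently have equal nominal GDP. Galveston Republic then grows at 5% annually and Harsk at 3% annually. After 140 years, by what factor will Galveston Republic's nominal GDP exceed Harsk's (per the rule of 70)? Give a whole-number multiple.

16 times

Only the 2-point difference matters.
70/2 ≈ 35.00 years per doubling of the ratio; 140 years gives 4.00 doublings, so ≈ 16×.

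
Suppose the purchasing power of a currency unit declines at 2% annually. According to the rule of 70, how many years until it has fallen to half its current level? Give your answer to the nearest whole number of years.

approximately 35 years

Halving time ≈ 70 / 2 = 35.00 → 35 years.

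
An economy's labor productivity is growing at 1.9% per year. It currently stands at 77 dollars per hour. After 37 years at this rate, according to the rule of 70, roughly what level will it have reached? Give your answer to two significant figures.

Doubling time ≈ 70/1.9 = 36.84 years.
37 years is 37/36.84 ≈ 1.00 doublings, a factor of 2^1.00 ≈ 2.00.
77 × 2.00 ≈ 150 dollars per hour.

around 150 dollars per hour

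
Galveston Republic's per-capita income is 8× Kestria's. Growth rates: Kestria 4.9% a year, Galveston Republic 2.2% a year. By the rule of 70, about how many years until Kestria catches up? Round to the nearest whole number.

What matters is the difference: 2.7 pp.
Rule of 70 on the gap: the ratio halves every 70/2.7 ≈ 25.93 years.
An 8× gap closes after 3 halvings: 3 × 25.93 ≈ 78 years.

roughly 78 years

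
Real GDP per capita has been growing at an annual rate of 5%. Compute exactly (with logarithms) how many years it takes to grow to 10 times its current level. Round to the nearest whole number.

t = ln(10) / ln(1 + 0.05) = 2.3026 / 0.048790 ≈ 47.19.
≈ 47 years.

47 years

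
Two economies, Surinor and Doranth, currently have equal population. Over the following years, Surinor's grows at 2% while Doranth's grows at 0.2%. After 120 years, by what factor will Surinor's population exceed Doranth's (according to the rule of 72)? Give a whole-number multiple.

Surinor pulls ahead at 1.8 pp per year, so the ratio doubles every 72/1.8 ≈ 40.00 years.
In 120 years that's 3.00 doublings: 2^3.00 ≈ 8.

around 8 times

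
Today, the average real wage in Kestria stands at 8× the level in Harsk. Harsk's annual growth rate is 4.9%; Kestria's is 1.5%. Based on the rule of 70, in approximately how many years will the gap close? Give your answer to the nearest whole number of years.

≈ 62 years

What matters is the difference: 3.4 pp.
Rule of 70 on the gap: the ratio halves every 70/3.4 ≈ 20.59 years.
An 8× gap closes after 3 halvings: 3 × 20.59 ≈ 62 years.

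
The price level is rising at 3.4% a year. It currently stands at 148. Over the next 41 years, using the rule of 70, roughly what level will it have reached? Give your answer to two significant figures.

590

It doubles every 70/3.4 ≈ 20.59 years, so 41 years is 1.99 doublings.
2^1.99 ≈ 3.97; 148 × 3.97 ≈ 590.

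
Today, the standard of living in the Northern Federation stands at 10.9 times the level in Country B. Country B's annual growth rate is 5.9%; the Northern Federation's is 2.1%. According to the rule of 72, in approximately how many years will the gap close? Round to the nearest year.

Country B gains on the Northern Federation at 5.9% − 2.1% = 3.8 points a year.
At that relative rate the gap halves every 72/3.8 ≈ 18.95 years.
A 10.9 times gap takes log₂(10.9) ≈ 3.45 halvings to close: 3.45 × 18.95 ≈ 65 years.

≈ 65 years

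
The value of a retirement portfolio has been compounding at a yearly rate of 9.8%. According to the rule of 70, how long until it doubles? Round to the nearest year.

70/9.8 ≈ 7.14, so it doubles roughly every 7 years.

around 7 years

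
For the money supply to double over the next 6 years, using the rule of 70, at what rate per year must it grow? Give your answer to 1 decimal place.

70 / 6 ≈ 11.67, so about 11.7% per year.

around 11.7% per year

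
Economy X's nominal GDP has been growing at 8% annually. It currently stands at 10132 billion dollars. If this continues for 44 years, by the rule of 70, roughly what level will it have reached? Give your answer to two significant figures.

about 330000 billion dollars

Doubling time ≈ 70/8 = 8.75 years.
44 years is 44/8.75 ≈ 5.03 doublings, a factor of 2^5.03 ≈ 32.67.
10132 × 32.67 ≈ 330000 billion dollars.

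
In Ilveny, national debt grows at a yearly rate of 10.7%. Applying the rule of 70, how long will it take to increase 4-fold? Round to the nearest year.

Doubling time ≈ 70/10.7 = 6.54 years.
4 = 2^2, so 2 doublings → 13 years.

about 13 years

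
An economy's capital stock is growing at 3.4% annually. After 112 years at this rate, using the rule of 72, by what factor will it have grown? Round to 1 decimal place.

Doubling time ≈ 72/3.4 = 21.18 years.
112 years / 21.18 ≈ 5.29 doublings → factor 2^5.29 ≈ 39.1.

39.1 times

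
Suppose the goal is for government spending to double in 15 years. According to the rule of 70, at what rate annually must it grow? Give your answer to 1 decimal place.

≈ 4.7% annually

70 / 15 ≈ 4.67, so about 4.7% annually.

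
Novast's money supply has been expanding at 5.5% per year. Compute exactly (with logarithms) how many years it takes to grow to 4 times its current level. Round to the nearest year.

26 years

t = ln(4) / ln(1 + 0.055) = 1.3863 / 0.053541 ≈ 25.89.
≈ 26 years.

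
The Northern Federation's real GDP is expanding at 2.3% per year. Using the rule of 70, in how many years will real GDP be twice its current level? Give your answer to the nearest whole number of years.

Doubling time ≈ 70 / 2.3 = 30.43 years.

approximately 30 years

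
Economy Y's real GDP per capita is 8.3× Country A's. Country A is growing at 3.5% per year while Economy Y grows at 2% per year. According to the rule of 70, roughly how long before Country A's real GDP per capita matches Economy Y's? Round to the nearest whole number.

roughly 142 years

What matters is the difference: 1.5 pp.
Rule of 70 on the gap: the ratio halves every 70/1.5 ≈ 46.67 years.
An 8.3× gap takes log₂(8.3) ≈ 3.05 halvings to close: 3.05 × 46.67 ≈ 142 years.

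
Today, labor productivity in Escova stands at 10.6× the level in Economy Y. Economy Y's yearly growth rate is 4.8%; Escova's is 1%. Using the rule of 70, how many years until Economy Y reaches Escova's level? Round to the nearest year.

roughly 63 years

What matters is the difference: 3.8 pp.
Rule of 70 on the gap: the ratio halves every 70/3.8 ≈ 18.42 years.
A 10.6× gap takes log₂(10.6) ≈ 3.41 halvings to close: 3.41 × 18.42 ≈ 63 years.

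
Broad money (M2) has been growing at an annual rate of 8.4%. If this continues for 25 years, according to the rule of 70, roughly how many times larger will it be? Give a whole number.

about 8 times

70/8.4 ≈ 8.33 years per doubling.
25 years fits 3 doublings: 2^3 = 8.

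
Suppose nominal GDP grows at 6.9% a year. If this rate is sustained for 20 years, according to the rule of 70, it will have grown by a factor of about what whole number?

approximately 4 times

At 6.9% one doubling takes ≈ 10.14 years; 20 years is 2 of them, so ×4.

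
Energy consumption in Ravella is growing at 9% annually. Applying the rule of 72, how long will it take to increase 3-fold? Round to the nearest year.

approximately 13 years

One doubling takes 72/9 = 8.00 years.
3× is log₂ 3 ≈ 1.58 doublings, so ≈ 1.58 × 8.00 = 13 years.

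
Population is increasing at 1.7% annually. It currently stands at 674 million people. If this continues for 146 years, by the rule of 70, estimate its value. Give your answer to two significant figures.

around 7900 million people

It doubles every 70/1.7 ≈ 41.18 years, so 146 years is 3.55 doublings.
2^3.55 ≈ 11.71; 674 × 11.71 ≈ 7900 million people.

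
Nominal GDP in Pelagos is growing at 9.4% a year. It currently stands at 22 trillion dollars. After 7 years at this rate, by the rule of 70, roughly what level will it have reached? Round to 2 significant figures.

Doubling time ≈ 70/9.4 = 7.45 years.
7 years is 7/7.45 ≈ 0.94 doublings, a factor of 2^0.94 ≈ 1.92.
22 × 1.92 ≈ 42 trillion dollars.

approximately 42 trillion dollars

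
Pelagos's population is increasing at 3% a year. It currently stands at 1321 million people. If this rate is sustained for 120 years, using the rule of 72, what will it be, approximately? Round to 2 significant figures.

around 42000 million people

It doubles every 72/3 ≈ 24.00 years, so 120 years is 5.00 doublings.
2^5.00 ≈ 32.00; 1321 × 32.00 ≈ 42000 million people.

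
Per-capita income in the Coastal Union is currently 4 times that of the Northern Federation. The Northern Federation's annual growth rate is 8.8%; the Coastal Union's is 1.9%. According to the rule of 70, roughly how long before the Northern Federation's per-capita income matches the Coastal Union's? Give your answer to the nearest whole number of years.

around 20 years

The growth-rate gap is 8.8% − 1.9% = 6.9 percentage points.
So the ratio between them halves every 70/6.9 ≈ 10.14 years.
A 4 times gap closes after 2 halvings: 2 × 10.14 ≈ 20 years.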